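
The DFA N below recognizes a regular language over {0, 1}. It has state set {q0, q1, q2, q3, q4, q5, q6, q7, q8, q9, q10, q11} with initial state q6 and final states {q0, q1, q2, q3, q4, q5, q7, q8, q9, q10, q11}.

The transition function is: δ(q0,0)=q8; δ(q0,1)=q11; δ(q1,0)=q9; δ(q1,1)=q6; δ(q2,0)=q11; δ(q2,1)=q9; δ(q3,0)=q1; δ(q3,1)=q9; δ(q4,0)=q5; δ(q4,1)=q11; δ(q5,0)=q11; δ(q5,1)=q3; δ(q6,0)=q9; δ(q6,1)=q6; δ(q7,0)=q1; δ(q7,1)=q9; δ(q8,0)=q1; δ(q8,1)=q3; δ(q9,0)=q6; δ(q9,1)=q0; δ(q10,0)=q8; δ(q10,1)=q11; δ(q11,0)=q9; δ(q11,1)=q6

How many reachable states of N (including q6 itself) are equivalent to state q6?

Reachable states from the start: {q0,q1,q3,q6,q8,q9,q11}. Unreachable: {q2,q4,q5,q7,q10} — drop them.
P0 = {q0,q1,q3,q8,q9,q11} | {q6}.
Refine {q0,q1,q3,q8,q9,q11} on symbol 0: members go to different blocks, giving {q0,q1,q3,q8,q11} and {q9}.
On input 0, block {q0,q1,q3,q8,q11} splits into {q0,q3,q8} and {q1,q11}.
Split {q0,q3,q8} by δ(·,0) → {q3,q8} and {q0}.
On input 1, block {q3,q8} splits into {q3} and {q8}.
The partition is now stable with 6 blocks: {q3} | {q6} | {q9} | {q1,q11} | {q0} | {q8}.
State q6 belongs to the block {q6}, which has 1 states.

1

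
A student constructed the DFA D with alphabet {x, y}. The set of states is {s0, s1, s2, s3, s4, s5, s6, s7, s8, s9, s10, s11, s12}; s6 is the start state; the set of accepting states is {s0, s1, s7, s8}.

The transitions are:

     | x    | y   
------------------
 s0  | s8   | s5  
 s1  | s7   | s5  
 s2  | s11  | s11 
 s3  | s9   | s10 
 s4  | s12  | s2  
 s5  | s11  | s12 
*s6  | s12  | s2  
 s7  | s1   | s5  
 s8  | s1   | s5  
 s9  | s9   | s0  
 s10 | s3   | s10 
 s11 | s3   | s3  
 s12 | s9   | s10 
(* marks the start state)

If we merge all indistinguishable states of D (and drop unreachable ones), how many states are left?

8

First remove the unreachable states {s4}; 12 states remain.
P0 = {s0,s1,s7,s8} | {s2,s3,s5,s6,s9,s10,s11,s12}.
Refine {s2,s3,s5,s6,s9,s10,s11,s12} on symbol y: members go to different blocks, giving {s2,s3,s5,s6,s10,s11,s12} and {s9}.
On input x, block {s2,s3,s5,s6,s10,s11,s12} splits into {s2,s5,s6,s10,s11} and {s3,s12}.
On input x, block {s2,s5,s6,s10,s11} splits into {s6,s10,s11} and {s2,s5}.
On input y, block {s6,s10,s11} splits into {s6} and {s10} and {s11}.
Split {s2,s5} by δ(·,y) → {s2} and {s5}.
Stable partition: {s0,s1,s7,s8} | {s6} | {s9} | {s3,s12} | {s2} | {s10} | {s11} | {s5} — 8 equivalence classes.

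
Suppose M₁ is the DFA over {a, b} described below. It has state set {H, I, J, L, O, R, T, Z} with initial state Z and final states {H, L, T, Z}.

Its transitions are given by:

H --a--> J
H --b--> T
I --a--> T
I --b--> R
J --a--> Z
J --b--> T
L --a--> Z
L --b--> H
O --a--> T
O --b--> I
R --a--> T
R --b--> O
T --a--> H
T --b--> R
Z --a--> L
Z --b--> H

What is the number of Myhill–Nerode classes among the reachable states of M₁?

P0 = {H,L,T,Z} | {I,J,O,R}.
Split {H,L,T,Z} by δ(·,a) → {L,T,Z} and {H}.
Split {L,T,Z} by δ(·,a) → {L,Z} and {T}.
Split {I,J,O,R} by δ(·,a) → {I,O,R} and {J}.
No further refinement is possible. Final partition (5 blocks): {L,Z} | {I,O,R} | {H} | {T} | {J}.

5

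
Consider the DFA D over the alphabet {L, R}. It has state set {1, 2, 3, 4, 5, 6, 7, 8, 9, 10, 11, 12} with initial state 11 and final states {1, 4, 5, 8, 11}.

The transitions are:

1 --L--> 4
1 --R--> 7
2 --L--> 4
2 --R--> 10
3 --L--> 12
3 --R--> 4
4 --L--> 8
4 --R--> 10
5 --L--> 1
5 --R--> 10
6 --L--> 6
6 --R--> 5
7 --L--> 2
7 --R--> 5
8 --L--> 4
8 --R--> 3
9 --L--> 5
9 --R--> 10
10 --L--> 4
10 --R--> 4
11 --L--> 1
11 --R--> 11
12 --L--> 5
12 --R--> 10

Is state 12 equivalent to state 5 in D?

No

First remove the unreachable states {6,9}; 10 states remain.
P0 = {1,4,5,8,11} | {2,3,7,10,12}.
Refine {1,4,5,8,11} on symbol R: members go to different blocks, giving {1,4,5,8} and {11}.
On input L, block {2,3,7,10,12} splits into {2,10,12} and {3,7}.
Refine {1,4,5,8} on symbol R: members go to different blocks, giving {1,8} and {4,5}.
Refine {2,10,12} on symbol R: members go to different blocks, giving {2,12} and {10}.
No further refinement is possible. Final partition (6 blocks): {1,8} | {2,12} | {11} | {3,7} | {4,5} | {10}.
12 and 5 end up in different blocks, so they are distinguishable. For instance, the string 'ε' is accepted from only 5.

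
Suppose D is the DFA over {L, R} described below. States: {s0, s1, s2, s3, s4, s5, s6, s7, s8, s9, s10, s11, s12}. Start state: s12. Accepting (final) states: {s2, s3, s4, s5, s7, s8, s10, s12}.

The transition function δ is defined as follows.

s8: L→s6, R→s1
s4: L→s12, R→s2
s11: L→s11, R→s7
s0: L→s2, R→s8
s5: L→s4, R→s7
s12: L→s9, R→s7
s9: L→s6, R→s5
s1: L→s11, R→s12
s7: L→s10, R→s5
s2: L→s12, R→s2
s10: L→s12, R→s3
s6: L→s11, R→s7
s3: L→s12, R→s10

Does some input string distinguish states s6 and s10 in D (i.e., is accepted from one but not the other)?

States {s0,s1,s8} cannot be reached from the start state, so discard them.
Start with accepting vs non-accepting: {s2,s3,s4,s5,s7,s10,s12} | {s6,s9,s11}.
Split {s2,s3,s4,s5,s7,s10,s12} by δ(·,L) → {s2,s3,s4,s5,s7,s10} and {s12}.
Refine {s2,s3,s4,s5,s7,s10} on symbol L: members go to different blocks, giving {s2,s3,s4,s10} and {s5,s7}.
Stable partition: {s2,s3,s4,s10} | {s6,s9,s11} | {s12} | {s5,s7} — 4 equivalence classes.
s6 and s10 end up in different blocks, so they are distinguishable. For instance, the string 'ε' is accepted from only s10.

Yes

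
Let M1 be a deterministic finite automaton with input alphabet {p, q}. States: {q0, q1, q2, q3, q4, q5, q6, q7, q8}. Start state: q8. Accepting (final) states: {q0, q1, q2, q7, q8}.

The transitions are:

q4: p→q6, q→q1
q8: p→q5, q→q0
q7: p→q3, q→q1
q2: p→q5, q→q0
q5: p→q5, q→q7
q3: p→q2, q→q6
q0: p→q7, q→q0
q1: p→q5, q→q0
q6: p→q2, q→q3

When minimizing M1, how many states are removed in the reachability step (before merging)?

1

No path from q8 leads to q4; the other 8 states are all reachable.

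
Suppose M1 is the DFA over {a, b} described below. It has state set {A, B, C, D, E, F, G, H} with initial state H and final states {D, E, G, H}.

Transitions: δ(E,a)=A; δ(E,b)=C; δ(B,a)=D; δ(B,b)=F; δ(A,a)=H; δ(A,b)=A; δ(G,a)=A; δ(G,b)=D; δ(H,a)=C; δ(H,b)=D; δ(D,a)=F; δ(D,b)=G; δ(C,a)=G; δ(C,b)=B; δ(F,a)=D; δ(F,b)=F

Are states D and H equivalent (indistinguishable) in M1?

Yes

States {E} cannot be reached from the start state, so discard them.
Start with accepting vs non-accepting: {D,G,H} | {A,B,C,F}.
No further refinement is possible. Final partition (2 blocks): {D,G,H} | {A,B,C,F}.
D and H lie in the same block of the stable partition, so they are equivalent — no string distinguishes them.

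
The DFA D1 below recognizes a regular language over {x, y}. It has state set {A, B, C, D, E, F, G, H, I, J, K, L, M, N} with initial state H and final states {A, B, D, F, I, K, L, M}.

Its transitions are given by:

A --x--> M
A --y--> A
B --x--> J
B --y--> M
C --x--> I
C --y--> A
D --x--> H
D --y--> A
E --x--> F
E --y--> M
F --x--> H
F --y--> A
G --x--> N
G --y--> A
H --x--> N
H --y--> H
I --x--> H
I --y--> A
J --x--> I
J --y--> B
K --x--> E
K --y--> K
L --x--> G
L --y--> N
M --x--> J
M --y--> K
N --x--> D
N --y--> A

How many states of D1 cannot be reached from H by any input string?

3

BFS from H reaches {A, B, D, E, F, H, I, J, K, M, N}; the 3 state(s) C, G, L are never visited.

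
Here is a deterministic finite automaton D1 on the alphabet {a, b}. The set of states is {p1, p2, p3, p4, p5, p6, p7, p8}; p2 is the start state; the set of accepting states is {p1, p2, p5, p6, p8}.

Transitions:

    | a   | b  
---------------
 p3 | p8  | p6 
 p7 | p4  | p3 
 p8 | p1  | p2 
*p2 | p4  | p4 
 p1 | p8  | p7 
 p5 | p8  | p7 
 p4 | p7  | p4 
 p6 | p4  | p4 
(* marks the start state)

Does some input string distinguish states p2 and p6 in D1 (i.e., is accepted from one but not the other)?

First remove the unreachable states {p5}; 7 states remain.
Start with accepting vs non-accepting: {p1,p2,p6,p8} | {p3,p4,p7}.
Split {p1,p2,p6,p8} by δ(·,a) → {p1,p8} and {p2,p6}.
On input b, block {p1,p8} splits into {p1} and {p8}.
Split {p3,p4,p7} by δ(·,a) → {p4,p7} and {p3}.
Split {p4,p7} by δ(·,b) → {p4} and {p7}.
No further refinement is possible. Final partition (6 blocks): {p1} | {p4} | {p2,p6} | {p8} | {p3} | {p7}.
p2 and p6 lie in the same block of the stable partition, so they are equivalent — no string distinguishes them.

No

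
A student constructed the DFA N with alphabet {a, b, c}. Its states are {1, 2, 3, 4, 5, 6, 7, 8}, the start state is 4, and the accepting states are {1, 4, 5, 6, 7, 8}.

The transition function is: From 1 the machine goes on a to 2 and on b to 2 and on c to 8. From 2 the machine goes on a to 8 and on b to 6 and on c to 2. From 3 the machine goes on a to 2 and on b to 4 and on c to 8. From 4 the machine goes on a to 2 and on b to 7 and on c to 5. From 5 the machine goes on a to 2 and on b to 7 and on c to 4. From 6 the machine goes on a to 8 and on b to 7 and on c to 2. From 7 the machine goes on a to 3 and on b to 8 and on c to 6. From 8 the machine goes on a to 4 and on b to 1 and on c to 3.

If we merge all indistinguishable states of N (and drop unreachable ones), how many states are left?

All states are reachable from the start state.
Initial partition by acceptance: {1,4,5,6,7,8} | {2,3}.
Split {1,4,5,6,7,8} by δ(·,a) → {1,4,5,7} and {6,8}.
On input b, block {1,4,5,7} splits into {4,5} and {1} and {7}.
Split {2,3} by δ(·,a) → {2} and {3}.
On input a, block {6,8} splits into {6} and {8}.
Stable partition: {4,5} | {2} | {6} | {1} | {7} | {3} | {8} — 7 equivalence classes.

7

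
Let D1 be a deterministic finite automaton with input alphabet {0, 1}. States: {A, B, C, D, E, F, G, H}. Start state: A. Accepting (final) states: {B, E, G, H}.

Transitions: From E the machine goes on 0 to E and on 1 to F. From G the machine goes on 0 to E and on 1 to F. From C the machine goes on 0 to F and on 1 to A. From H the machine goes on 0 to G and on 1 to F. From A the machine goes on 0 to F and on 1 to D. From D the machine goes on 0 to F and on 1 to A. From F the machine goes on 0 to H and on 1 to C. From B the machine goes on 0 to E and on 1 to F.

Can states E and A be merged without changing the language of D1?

No

First remove the unreachable states {B}; 7 states remain.
Initial partition by acceptance: {E,G,H} | {A,C,D,F}.
On input 0, block {A,C,D,F} splits into {A,C,D} and {F}.
Stable partition: {E,G,H} | {A,C,D} | {F} — 3 equivalence classes.
E and A end up in different blocks, so they are distinguishable. For instance, the string 'ε' is accepted from only E.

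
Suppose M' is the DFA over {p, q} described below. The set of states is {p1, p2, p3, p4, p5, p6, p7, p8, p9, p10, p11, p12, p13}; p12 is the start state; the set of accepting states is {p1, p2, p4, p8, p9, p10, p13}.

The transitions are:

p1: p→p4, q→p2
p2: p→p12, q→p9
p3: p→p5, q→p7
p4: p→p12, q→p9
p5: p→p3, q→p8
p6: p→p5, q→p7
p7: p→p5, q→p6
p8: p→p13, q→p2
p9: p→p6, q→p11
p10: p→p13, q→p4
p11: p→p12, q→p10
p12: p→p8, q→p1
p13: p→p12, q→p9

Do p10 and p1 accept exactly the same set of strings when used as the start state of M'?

All states are reachable from the start state.
P0 = {p1,p2,p4,p8,p9,p10,p13} | {p3,p5,p6,p7,p11,p12}.
On input p, block {p1,p2,p4,p8,p9,p10,p13} splits into {p2,p4,p9,p13} and {p1,p8,p10}.
Split {p2,p4,p9,p13} by δ(·,q) → {p2,p4,p13} and {p9}.
Refine {p3,p5,p6,p7,p11,p12} on symbol p: members go to different blocks, giving {p3,p5,p6,p7,p11} and {p12}.
Refine {p3,p5,p6,p7,p11} on symbol p: members go to different blocks, giving {p3,p5,p6,p7} and {p11}.
Refine {p3,p5,p6,p7} on symbol q: members go to different blocks, giving {p3,p6,p7} and {p5}.
Stable partition: {p2,p4,p13} | {p3,p6,p7} | {p1,p8,p10} | {p9} | {p12} | {p11} | {p5} — 7 equivalence classes.
p10 and p1 lie in the same block of the stable partition, so they are equivalent — no string distinguishes them.

Yes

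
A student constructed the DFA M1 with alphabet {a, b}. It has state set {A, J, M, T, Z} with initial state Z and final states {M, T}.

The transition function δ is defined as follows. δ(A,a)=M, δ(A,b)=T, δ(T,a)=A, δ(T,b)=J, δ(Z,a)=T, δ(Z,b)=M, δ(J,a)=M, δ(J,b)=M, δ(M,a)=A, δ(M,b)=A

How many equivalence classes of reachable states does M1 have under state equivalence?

Every state is reachable, so we keep all 5.
Initial partition by acceptance: {M,T} | {A,J,Z}.
Stable partition: {M,T} | {A,J,Z} — 2 equivalence classes.

2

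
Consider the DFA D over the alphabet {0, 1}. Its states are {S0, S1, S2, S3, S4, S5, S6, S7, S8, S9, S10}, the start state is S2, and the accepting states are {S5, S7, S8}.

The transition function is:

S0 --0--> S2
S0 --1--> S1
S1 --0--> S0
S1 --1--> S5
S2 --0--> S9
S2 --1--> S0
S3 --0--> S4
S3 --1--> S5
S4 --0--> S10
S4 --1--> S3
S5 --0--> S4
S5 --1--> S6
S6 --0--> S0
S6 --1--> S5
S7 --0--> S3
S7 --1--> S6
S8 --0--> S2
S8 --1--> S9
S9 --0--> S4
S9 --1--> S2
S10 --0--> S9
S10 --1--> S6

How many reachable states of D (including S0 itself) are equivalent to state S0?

1

States {S7,S8} cannot be reached from the start state, so discard them.
Start with accepting vs non-accepting: {S5} | {S0,S1,S2,S3,S4,S6,S9,S10}.
Split {S0,S1,S2,S3,S4,S6,S9,S10} by δ(·,1) → {S0,S2,S4,S9,S10} and {S1,S3,S6}.
Refine {S0,S2,S4,S9,S10} on symbol 1: members go to different blocks, giving {S0,S4,S10} and {S2,S9}.
On input 0, block {S0,S4,S10} splits into {S0,S10} and {S4}.
Split {S1,S3,S6} by δ(·,0) → {S1,S6} and {S3}.
On input 0, block {S2,S9} splits into {S2} and {S9}.
Split {S0,S10} by δ(·,0) → {S0} and {S10}.
No further refinement is possible. Final partition (8 blocks): {S5} | {S0} | {S1,S6} | {S2} | {S4} | {S3} | {S9} | {S10}.
The equivalence class containing S0 is {S0}, of size 1.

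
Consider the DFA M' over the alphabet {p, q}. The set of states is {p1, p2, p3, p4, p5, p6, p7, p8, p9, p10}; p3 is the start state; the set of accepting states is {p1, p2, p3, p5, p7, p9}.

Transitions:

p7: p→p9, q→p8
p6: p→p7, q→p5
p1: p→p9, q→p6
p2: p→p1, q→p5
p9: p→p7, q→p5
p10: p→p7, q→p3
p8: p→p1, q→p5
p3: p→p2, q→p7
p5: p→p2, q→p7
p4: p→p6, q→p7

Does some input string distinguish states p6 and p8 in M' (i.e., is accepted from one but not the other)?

No

States {p4,p10} cannot be reached from the start state, so discard them.
P0 = {p1,p2,p3,p5,p7,p9} | {p6,p8}.
Refine {p1,p2,p3,p5,p7,p9} on symbol q: members go to different blocks, giving {p2,p3,p5,p9} and {p1,p7}.
Refine {p2,p3,p5,p9} on symbol p: members go to different blocks, giving {p2,p9} and {p3,p5}.
No further refinement is possible. Final partition (4 blocks): {p2,p9} | {p6,p8} | {p1,p7} | {p3,p5}.
p6 and p8 lie in the same block of the stable partition, so they are equivalent — no string distinguishes them.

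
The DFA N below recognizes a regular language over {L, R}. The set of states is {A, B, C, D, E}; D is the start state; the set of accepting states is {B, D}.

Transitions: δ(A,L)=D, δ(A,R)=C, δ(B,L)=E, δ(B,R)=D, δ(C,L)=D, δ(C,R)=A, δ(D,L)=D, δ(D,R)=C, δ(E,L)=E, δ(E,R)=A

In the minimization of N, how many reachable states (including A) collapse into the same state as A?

2

States {B,E} cannot be reached from the start state, so discard them.
Start with accepting vs non-accepting: {D} | {A,C}.
The partition is now stable with 2 blocks: {D} | {A,C}.
The equivalence class containing A is {A,C}, of size 2.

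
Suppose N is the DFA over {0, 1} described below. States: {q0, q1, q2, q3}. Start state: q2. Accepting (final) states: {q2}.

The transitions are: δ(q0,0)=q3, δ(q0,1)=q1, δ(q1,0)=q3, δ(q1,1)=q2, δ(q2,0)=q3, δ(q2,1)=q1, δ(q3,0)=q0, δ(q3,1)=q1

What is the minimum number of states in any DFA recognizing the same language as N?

3

P0 = {q2} | {q0,q1,q3}.
Split {q0,q1,q3} by δ(·,1) → {q0,q3} and {q1}.
Stable partition: {q2} | {q0,q3} | {q1} — 3 equivalence classes.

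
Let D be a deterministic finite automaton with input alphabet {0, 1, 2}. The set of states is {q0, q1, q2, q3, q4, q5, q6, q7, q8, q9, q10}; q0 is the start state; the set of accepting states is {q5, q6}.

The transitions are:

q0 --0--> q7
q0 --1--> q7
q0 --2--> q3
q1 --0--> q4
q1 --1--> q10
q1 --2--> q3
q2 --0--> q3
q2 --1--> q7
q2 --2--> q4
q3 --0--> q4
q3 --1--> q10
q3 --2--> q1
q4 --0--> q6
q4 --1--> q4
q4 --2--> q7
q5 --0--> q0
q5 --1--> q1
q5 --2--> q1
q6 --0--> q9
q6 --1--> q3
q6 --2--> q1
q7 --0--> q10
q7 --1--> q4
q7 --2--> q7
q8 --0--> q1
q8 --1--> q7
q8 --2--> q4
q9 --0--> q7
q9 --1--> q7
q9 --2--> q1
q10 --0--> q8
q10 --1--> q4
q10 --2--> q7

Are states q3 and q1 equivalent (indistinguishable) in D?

First remove the unreachable states {q2,q5}; 9 states remain.
Initial partition by acceptance: {q6} | {q0,q1,q3,q4,q7,q8,q9,q10}.
Split {q0,q1,q3,q4,q7,q8,q9,q10} by δ(·,0) → {q0,q1,q3,q7,q8,q9,q10} and {q4}.
Split {q0,q1,q3,q7,q8,q9,q10} by δ(·,0) → {q0,q7,q8,q9,q10} and {q1,q3}.
On input 0, block {q0,q7,q8,q9,q10} splits into {q0,q7,q9,q10} and {q8}.
Refine {q0,q7,q9,q10} on symbol 0: members go to different blocks, giving {q0,q7,q9} and {q10}.
Split {q0,q7,q9} by δ(·,0) → {q0,q9} and {q7}.
The partition is now stable with 7 blocks: {q6} | {q0,q9} | {q4} | {q1,q3} | {q8} | {q10} | {q7}.
q3 and q1 lie in the same block of the stable partition, so they are equivalent — no string distinguishes them.

Yes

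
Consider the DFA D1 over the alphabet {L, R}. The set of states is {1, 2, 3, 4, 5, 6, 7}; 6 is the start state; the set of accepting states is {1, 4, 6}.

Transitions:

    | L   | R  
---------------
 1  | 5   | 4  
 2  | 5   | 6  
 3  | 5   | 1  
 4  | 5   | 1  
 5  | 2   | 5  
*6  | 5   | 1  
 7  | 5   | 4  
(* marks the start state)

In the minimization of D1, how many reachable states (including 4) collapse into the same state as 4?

3

Reachable states from the start: {1,2,4,5,6}. Unreachable: {3,7} — drop them.
P0 = {1,4,6} | {2,5}.
Refine {2,5} on symbol R: members go to different blocks, giving {2} and {5}.
The partition is now stable with 3 blocks: {1,4,6} | {2} | {5}.
The equivalence class containing 4 is {1,4,6}, of size 3.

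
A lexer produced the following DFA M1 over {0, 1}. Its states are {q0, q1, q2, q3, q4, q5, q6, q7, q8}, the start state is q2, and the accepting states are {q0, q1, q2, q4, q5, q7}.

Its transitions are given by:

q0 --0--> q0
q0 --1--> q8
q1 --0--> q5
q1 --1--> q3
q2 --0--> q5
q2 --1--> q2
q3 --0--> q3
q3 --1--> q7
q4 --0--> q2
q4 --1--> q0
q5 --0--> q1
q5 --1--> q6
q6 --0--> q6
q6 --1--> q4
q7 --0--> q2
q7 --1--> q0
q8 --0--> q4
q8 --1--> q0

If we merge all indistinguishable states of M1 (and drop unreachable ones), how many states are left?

Every state is reachable, so we keep all 9.
Initial partition by acceptance: {q0,q1,q2,q4,q5,q7} | {q3,q6,q8}.
Refine {q0,q1,q2,q4,q5,q7} on symbol 1: members go to different blocks, giving {q0,q1,q5} and {q2,q4,q7}.
Refine {q3,q6,q8} on symbol 0: members go to different blocks, giving {q3,q6} and {q8}.
Split {q0,q1,q5} by δ(·,1) → {q1,q5} and {q0}.
Split {q2,q4,q7} by δ(·,0) → {q4,q7} and {q2}.
Stable partition: {q1,q5} | {q3,q6} | {q4,q7} | {q8} | {q0} | {q2} — 6 equivalence classes.

6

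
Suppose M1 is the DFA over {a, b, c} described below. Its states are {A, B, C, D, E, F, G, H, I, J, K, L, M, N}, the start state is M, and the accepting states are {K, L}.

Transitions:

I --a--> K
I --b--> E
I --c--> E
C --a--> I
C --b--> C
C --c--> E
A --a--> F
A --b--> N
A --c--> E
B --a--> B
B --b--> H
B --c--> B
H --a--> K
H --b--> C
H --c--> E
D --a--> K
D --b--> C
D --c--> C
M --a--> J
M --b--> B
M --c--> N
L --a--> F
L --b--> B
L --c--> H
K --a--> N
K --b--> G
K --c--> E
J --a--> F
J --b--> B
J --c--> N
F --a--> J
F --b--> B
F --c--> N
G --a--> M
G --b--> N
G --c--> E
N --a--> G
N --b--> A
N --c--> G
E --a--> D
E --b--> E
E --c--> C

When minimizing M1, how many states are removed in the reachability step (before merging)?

Starting at M and following transitions, the reachable set is {A, B, C, D, E, F, G, H, I, J, K, M, N}. That leaves L unreachable — 1 in total.

1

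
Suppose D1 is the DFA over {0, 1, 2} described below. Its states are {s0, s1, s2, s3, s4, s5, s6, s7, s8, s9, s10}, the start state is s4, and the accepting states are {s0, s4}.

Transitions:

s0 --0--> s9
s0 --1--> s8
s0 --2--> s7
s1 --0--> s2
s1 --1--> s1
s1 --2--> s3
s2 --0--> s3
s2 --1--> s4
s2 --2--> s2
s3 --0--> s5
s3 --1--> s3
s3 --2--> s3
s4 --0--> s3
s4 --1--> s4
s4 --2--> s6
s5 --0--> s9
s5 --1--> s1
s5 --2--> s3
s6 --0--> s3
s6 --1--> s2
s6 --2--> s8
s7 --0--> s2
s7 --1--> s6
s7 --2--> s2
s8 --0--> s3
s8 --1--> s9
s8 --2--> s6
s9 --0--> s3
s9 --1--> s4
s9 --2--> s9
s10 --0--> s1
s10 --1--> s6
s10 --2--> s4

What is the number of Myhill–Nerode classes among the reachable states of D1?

5

First remove the unreachable states {s0,s7,s10}; 8 states remain.
Initial partition by acceptance: {s4} | {s1,s2,s3,s5,s6,s8,s9}.
Refine {s1,s2,s3,s5,s6,s8,s9} on symbol 1: members go to different blocks, giving {s1,s3,s5,s6,s8} and {s2,s9}.
On input 0, block {s1,s3,s5,s6,s8} splits into {s3,s6,s8} and {s1,s5}.
On input 0, block {s3,s6,s8} splits into {s6,s8} and {s3}.
Stable partition: {s4} | {s6,s8} | {s2,s9} | {s1,s5} | {s3} — 5 equivalence classes.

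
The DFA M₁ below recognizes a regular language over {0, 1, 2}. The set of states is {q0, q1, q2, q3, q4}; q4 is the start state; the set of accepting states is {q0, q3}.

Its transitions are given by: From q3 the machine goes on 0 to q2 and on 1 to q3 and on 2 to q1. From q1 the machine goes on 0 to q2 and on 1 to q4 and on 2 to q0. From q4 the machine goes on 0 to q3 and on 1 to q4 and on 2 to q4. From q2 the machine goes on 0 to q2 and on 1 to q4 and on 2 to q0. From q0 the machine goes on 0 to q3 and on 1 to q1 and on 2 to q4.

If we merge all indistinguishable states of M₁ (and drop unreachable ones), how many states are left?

All states are reachable from the start state.
P0 = {q0,q3} | {q1,q2,q4}.
Refine {q0,q3} on symbol 0: members go to different blocks, giving {q0} and {q3}.
On input 0, block {q1,q2,q4} splits into {q1,q2} and {q4}.
Stable partition: {q0} | {q1,q2} | {q3} | {q4} — 4 equivalence classes.

4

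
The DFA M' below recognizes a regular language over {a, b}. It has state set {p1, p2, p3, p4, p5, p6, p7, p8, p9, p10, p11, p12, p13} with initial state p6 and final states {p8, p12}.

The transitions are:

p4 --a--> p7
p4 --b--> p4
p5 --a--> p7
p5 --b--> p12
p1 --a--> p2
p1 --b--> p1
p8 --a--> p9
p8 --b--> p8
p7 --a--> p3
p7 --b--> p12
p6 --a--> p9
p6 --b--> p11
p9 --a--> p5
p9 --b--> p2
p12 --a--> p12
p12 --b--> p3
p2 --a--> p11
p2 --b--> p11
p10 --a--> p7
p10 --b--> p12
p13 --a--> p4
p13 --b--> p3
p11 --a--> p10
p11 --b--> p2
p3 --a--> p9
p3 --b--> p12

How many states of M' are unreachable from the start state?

BFS from p6 reaches {p2, p3, p5, p6, p7, p9, p10, p11, p12}; the 4 state(s) p1, p4, p8, p13 are never visited.

4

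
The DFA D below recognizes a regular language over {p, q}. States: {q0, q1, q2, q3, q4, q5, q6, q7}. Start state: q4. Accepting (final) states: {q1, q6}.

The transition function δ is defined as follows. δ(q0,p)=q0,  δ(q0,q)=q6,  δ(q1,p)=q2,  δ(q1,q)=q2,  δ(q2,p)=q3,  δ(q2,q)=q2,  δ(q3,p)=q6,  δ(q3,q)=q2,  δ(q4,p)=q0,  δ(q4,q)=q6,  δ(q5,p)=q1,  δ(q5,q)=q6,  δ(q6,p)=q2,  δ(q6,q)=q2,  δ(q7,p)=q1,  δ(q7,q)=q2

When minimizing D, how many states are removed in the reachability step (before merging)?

No path from q4 leads to q1, q5, q7; the other 5 states are all reachable.

3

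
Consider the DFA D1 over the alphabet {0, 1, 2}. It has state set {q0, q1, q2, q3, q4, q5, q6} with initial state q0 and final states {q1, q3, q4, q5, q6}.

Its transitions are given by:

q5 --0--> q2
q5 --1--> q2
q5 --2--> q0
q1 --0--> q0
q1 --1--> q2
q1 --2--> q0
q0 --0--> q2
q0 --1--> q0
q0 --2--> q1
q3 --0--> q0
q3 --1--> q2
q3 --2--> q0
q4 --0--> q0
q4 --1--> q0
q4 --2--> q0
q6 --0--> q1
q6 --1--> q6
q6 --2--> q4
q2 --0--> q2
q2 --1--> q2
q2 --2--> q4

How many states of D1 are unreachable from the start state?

BFS from q0 reaches {q0, q1, q2, q4}; the 3 state(s) q3, q5, q6 are never visited.

3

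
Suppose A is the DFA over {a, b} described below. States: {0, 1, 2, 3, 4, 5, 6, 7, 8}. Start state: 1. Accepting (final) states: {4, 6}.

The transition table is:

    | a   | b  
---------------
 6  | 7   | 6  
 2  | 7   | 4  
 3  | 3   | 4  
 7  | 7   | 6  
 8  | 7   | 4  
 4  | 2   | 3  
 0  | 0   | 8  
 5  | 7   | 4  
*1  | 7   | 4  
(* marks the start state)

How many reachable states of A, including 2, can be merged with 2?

Reachable states from the start: {1,2,3,4,6,7}. Unreachable: {0,5,8} — drop them.
Initial partition by acceptance: {4,6} | {1,2,3,7}.
On input b, block {4,6} splits into {4} and {6}.
Refine {1,2,3,7} on symbol b: members go to different blocks, giving {1,2,3} and {7}.
On input a, block {1,2,3} splits into {1,2} and {3}.
The partition is now stable with 5 blocks: {4} | {1,2} | {6} | {7} | {3}.
The equivalence class containing 2 is {1,2}, of size 2.

2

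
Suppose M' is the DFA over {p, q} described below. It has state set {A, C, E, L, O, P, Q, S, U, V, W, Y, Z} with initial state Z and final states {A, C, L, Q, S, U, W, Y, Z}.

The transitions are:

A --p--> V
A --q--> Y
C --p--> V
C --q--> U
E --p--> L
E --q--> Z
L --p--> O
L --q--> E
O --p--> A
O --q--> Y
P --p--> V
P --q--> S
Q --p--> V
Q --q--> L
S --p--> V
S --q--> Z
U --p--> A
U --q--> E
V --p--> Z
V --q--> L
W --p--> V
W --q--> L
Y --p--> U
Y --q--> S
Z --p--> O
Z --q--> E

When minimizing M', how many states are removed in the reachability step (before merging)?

Starting at Z and following transitions, the reachable set is {A, E, L, O, S, U, V, Y, Z}. That leaves C, P, Q, W unreachable — 4 in total.

4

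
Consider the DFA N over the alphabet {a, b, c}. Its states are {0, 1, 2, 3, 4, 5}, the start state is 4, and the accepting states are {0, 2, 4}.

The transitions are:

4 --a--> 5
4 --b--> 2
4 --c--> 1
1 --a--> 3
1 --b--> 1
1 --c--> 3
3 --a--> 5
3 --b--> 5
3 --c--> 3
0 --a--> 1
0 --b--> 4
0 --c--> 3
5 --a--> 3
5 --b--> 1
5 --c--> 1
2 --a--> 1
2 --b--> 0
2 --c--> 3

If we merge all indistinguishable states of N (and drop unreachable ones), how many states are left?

Every state is reachable, so we keep all 6.
P0 = {0,2,4} | {1,3,5}.
The partition is now stable with 2 blocks: {0,2,4} | {1,3,5}.

2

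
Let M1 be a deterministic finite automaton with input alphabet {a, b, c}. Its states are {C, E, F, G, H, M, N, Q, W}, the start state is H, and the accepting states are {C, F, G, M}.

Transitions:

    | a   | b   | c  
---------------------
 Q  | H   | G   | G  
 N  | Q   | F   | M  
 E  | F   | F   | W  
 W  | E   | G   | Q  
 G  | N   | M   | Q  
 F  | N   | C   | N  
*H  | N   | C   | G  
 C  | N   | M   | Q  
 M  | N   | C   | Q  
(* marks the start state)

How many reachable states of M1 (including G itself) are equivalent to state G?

States {E,W} cannot be reached from the start state, so discard them.
Start with accepting vs non-accepting: {C,F,G,M} | {H,N,Q}.
Stable partition: {C,F,G,M} | {H,N,Q} — 2 equivalence classes.
The equivalence class containing G is {C,F,G,M}, of size 4.

4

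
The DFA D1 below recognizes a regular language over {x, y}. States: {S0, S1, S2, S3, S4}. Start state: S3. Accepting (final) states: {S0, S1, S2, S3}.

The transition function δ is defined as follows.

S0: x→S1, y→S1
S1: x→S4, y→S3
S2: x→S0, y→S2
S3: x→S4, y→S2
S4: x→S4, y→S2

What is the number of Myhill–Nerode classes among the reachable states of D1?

5

Start with accepting vs non-accepting: {S0,S1,S2,S3} | {S4}.
Split {S0,S1,S2,S3} by δ(·,x) → {S0,S2} and {S1,S3}.
Refine {S0,S2} on symbol x: members go to different blocks, giving {S0} and {S2}.
Split {S1,S3} by δ(·,y) → {S1} and {S3}.
Stable partition: {S0} | {S4} | {S1} | {S2} | {S3} — 5 equivalence classes.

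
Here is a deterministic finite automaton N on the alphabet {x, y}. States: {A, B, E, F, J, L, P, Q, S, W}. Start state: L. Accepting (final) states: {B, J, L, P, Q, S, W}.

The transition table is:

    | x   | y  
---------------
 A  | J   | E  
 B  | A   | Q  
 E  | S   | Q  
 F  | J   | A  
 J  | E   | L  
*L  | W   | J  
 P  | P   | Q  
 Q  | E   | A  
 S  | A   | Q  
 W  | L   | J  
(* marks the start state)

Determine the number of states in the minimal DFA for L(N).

6

Reachable states from the start: {A,E,J,L,Q,S,W}. Unreachable: {B,F,P} — drop them.
Initial partition by acceptance: {J,L,Q,S,W} | {A,E}.
On input x, block {J,L,Q,S,W} splits into {J,Q,S} and {L,W}.
On input y, block {J,Q,S} splits into {S} and {J} and {Q}.
On input x, block {A,E} splits into {A} and {E}.
Stable partition: {S} | {A} | {L,W} | {J} | {Q} | {E} — 6 equivalence classes.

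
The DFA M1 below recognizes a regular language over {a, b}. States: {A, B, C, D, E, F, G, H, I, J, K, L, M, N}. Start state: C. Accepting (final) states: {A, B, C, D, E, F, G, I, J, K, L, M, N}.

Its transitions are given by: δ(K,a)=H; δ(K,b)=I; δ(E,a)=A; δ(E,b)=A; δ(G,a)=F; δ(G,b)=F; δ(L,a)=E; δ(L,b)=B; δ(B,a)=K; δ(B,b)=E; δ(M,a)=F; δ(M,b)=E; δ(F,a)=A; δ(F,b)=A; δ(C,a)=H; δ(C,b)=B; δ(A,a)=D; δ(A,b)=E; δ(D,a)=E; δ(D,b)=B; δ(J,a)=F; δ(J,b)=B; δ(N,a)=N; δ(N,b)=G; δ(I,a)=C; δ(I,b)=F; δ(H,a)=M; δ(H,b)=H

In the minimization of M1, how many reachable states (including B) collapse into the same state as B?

States {G,J,L,N} cannot be reached from the start state, so discard them.
P0 = {A,B,C,D,E,F,I,K,M} | {H}.
Refine {A,B,C,D,E,F,I,K,M} on symbol a: members go to different blocks, giving {A,B,D,E,F,I,M} and {C,K}.
Split {A,B,D,E,F,I,M} by δ(·,a) → {A,D,E,F,M} and {B,I}.
Refine {A,D,E,F,M} on symbol b: members go to different blocks, giving {A,E,F,M} and {D}.
Refine {A,E,F,M} on symbol a: members go to different blocks, giving {E,F,M} and {A}.
Refine {E,F,M} on symbol a: members go to different blocks, giving {E,F} and {M}.
The partition is now stable with 7 blocks: {E,F} | {H} | {C,K} | {B,I} | {D} | {A} | {M}.
The equivalence class containing B is {B,I}, of size 2.

2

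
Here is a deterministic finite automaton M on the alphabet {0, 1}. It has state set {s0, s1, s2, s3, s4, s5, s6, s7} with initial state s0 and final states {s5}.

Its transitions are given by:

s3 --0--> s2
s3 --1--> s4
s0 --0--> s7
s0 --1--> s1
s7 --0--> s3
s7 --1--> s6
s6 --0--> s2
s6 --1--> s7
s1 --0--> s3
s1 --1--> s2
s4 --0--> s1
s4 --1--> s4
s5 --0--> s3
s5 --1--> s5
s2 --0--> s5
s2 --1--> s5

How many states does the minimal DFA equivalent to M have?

Every state is reachable, so we keep all 8.
P0 = {s5} | {s0,s1,s2,s3,s4,s6,s7}.
Split {s0,s1,s2,s3,s4,s6,s7} by δ(·,0) → {s0,s1,s3,s4,s6,s7} and {s2}.
Split {s0,s1,s3,s4,s6,s7} by δ(·,0) → {s0,s1,s4,s7} and {s3,s6}.
On input 0, block {s0,s1,s4,s7} splits into {s0,s4} and {s1,s7}.
On input 1, block {s0,s4} splits into {s0} and {s4}.
Split {s3,s6} by δ(·,1) → {s3} and {s6}.
Refine {s1,s7} on symbol 1: members go to different blocks, giving {s1} and {s7}.
Stable partition: {s5} | {s0} | {s2} | {s3} | {s1} | {s4} | {s6} | {s7} — 8 equivalence classes.

8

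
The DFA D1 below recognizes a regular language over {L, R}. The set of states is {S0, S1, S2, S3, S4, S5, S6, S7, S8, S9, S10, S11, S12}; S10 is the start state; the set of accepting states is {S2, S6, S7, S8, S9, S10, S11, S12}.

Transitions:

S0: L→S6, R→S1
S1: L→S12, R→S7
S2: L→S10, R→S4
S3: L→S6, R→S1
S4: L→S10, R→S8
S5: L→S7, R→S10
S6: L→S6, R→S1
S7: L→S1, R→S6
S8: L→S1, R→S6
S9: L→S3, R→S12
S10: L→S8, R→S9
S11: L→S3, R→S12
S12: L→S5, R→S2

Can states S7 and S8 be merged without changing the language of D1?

Yes

Reachable states from the start: {S1,S2,S3,S4,S5,S6,S7,S8,S9,S10,S12}. Unreachable: {S0,S11} — drop them.
P0 = {S2,S6,S7,S8,S9,S10,S12} | {S1,S3,S4,S5}.
Split {S2,S6,S7,S8,S9,S10,S12} by δ(·,L) → {S7,S8,S9,S12} and {S2,S6,S10}.
Refine {S7,S8,S9,S12} on symbol R: members go to different blocks, giving {S7,S8,S12} and {S9}.
Split {S1,S3,S4,S5} by δ(·,L) → {S1,S5} and {S3,S4}.
Split {S1,S5} by δ(·,R) → {S1} and {S5}.
Refine {S7,S8,S12} on symbol L: members go to different blocks, giving {S7,S8} and {S12}.
Refine {S2,S6,S10} on symbol L: members go to different blocks, giving {S2,S6} and {S10}.
Split {S2,S6} by δ(·,L) → {S2} and {S6}.
Refine {S3,S4} on symbol L: members go to different blocks, giving {S3} and {S4}.
The partition is now stable with 10 blocks: {S7,S8} | {S1} | {S2} | {S9} | {S3} | {S5} | {S12} | {S10} | {S6} | {S4}.
S7 and S8 lie in the same block of the stable partition, so they are equivalent — no string distinguishes them.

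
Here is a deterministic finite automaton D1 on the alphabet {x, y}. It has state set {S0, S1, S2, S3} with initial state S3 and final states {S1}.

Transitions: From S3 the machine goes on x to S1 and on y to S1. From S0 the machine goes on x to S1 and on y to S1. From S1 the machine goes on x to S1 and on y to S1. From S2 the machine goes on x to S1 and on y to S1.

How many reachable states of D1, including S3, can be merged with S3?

First remove the unreachable states {S0,S2}; 2 states remain.
P0 = {S1} | {S3}.
The partition is now stable with 2 blocks: {S1} | {S3}.
The equivalence class containing S3 is {S3}, of size 1.

1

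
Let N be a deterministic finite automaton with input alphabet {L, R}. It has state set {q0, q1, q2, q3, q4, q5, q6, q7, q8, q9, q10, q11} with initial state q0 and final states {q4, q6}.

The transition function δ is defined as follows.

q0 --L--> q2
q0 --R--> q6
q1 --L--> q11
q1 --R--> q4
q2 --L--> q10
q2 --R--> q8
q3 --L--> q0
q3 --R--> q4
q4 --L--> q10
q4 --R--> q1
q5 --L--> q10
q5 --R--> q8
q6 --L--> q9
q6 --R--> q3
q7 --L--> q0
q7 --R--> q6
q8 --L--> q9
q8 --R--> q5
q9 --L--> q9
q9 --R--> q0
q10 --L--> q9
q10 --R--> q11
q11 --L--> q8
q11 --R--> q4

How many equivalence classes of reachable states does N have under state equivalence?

Reachable states from the start: {q0,q1,q2,q3,q4,q5,q6,q8,q9,q10,q11}. Unreachable: {q7} — drop them.
P0 = {q4,q6} | {q0,q1,q2,q3,q5,q8,q9,q10,q11}.
Split {q0,q1,q2,q3,q5,q8,q9,q10,q11} by δ(·,R) → {q2,q5,q8,q9,q10} and {q0,q1,q3,q11}.
Split {q2,q5,q8,q9,q10} by δ(·,R) → {q2,q5,q8} and {q9,q10}.
Split {q0,q1,q3,q11} by δ(·,L) → {q0,q11} and {q1,q3}.
No further refinement is possible. Final partition (5 blocks): {q4,q6} | {q2,q5,q8} | {q0,q11} | {q9,q10} | {q1,q3}.

5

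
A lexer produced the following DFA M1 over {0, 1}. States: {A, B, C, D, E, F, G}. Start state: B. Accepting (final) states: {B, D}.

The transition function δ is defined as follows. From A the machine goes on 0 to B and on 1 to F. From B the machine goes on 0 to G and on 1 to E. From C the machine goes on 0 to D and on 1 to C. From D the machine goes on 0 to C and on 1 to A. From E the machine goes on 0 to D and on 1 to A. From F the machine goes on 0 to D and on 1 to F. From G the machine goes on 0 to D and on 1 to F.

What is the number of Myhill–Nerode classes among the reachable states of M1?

P0 = {B,D} | {A,C,E,F,G}.
Stable partition: {B,D} | {A,C,E,F,G} — 2 equivalence classes.

2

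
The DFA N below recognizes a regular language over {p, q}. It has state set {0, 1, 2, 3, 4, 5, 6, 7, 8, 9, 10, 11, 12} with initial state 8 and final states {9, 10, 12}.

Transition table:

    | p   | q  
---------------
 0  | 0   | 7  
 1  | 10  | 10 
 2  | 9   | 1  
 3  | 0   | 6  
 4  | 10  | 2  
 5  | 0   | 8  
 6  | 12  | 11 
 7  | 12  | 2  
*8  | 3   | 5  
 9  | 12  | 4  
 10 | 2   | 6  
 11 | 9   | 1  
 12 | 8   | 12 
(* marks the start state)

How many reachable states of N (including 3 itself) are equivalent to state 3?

Every state is reachable, so we keep all 13.
Initial partition by acceptance: {9,10,12} | {0,1,2,3,4,5,6,7,8,11}.
On input p, block {9,10,12} splits into {10,12} and {9}.
On input q, block {10,12} splits into {10} and {12}.
Refine {0,1,2,3,4,5,6,7,8,11} on symbol p: members go to different blocks, giving {0,3,5,8} and {1,4} and {2,11} and {6,7}.
On input q, block {0,3,5,8} splits into {0,3} and {5,8}.
On input q, block {1,4} splits into {1} and {4}.
No further refinement is possible. Final partition (9 blocks): {10} | {0,3} | {9} | {12} | {1} | {2,11} | {6,7} | {5,8} | {4}.
The equivalence class containing 3 is {0,3}, of size 2.

2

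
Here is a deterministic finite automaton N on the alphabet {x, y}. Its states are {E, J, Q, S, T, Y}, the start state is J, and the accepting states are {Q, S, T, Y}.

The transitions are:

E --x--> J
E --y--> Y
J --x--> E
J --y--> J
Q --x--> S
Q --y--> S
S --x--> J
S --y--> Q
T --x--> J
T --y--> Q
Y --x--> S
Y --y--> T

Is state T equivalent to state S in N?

Yes

All states are reachable from the start state.
Initial partition by acceptance: {Q,S,T,Y} | {E,J}.
On input x, block {Q,S,T,Y} splits into {S,T} and {Q,Y}.
Split {E,J} by δ(·,y) → {J} and {E}.
No further refinement is possible. Final partition (4 blocks): {S,T} | {J} | {Q,Y} | {E}.
T and S lie in the same block of the stable partition, so they are equivalent — no string distinguishes them.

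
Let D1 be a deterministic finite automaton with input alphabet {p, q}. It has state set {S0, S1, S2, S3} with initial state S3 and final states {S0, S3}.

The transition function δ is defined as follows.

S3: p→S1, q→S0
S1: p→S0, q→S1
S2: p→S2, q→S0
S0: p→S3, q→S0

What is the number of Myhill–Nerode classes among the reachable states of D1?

3

States {S2} cannot be reached from the start state, so discard them.
Start with accepting vs non-accepting: {S0,S3} | {S1}.
Refine {S0,S3} on symbol p: members go to different blocks, giving {S0} and {S3}.
The partition is now stable with 3 blocks: {S0} | {S1} | {S3}.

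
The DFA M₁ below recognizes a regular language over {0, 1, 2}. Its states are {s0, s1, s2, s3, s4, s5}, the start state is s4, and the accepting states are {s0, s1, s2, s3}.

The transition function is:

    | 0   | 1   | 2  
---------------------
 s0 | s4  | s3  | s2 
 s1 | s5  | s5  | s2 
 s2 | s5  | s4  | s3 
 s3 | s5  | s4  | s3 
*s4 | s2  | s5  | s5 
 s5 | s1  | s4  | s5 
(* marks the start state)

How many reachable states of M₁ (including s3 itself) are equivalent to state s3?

3

First remove the unreachable states {s0}; 5 states remain.
P0 = {s1,s2,s3} | {s4,s5}.
No further refinement is possible. Final partition (2 blocks): {s1,s2,s3} | {s4,s5}.
State s3 belongs to the block {s1,s2,s3}, which has 3 states.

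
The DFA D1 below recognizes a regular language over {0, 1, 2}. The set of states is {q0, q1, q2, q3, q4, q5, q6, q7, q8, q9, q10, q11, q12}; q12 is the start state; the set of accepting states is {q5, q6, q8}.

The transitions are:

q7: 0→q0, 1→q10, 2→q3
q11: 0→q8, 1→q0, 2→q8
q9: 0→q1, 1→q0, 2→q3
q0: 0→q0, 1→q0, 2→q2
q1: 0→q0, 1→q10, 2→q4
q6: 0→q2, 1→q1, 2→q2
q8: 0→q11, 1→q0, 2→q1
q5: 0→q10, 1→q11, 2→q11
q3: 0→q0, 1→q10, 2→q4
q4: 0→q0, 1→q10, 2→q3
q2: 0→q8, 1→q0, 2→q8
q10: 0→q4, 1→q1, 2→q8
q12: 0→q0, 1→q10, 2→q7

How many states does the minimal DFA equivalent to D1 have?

States {q5,q6,q9} cannot be reached from the start state, so discard them.
P0 = {q8} | {q0,q1,q2,q3,q4,q7,q10,q11,q12}.
On input 0, block {q0,q1,q2,q3,q4,q7,q10,q11,q12} splits into {q0,q1,q3,q4,q7,q10,q12} and {q2,q11}.
Refine {q0,q1,q3,q4,q7,q10,q12} on symbol 2: members go to different blocks, giving {q1,q3,q4,q7,q12} and {q0} and {q10}.
No further refinement is possible. Final partition (5 blocks): {q8} | {q1,q3,q4,q7,q12} | {q2,q11} | {q0} | {q10}.

5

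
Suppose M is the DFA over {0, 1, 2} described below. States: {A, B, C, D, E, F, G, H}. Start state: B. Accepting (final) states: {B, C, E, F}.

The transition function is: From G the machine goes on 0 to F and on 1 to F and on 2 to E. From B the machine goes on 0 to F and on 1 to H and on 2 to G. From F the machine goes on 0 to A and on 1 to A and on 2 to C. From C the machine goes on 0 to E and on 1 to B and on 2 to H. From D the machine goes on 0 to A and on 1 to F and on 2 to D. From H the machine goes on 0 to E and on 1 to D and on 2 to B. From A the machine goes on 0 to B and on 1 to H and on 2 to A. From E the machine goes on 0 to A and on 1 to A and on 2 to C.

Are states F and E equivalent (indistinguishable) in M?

All states are reachable from the start state.
Start with accepting vs non-accepting: {B,C,E,F} | {A,D,G,H}.
Refine {B,C,E,F} on symbol 0: members go to different blocks, giving {B,C} and {E,F}.
On input 1, block {B,C} splits into {B} and {C}.
Split {A,D,G,H} by δ(·,0) → {G,H} and {A} and {D}.
Refine {G,H} on symbol 1: members go to different blocks, giving {G} and {H}.
The partition is now stable with 7 blocks: {B} | {G} | {E,F} | {C} | {A} | {D} | {H}.
F and E lie in the same block of the stable partition, so they are equivalent — no string distinguishes them.

Yes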